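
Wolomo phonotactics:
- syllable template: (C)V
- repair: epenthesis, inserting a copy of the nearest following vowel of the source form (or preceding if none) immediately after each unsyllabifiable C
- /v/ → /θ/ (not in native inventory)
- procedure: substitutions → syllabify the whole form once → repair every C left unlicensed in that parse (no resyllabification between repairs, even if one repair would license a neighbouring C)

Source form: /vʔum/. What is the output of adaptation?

Substitution: /v/ → /θ/, giving /θʔum/.
Under (C)V, the unsyllabifiable consonants are /θ/, /m/ (no codas are permitted; onsets are limited to one consonant).
Each unlicensed consonant becomes the onset of a new syllable: /θ/ → /θu/, /m/ → /mu/.

θuʔumu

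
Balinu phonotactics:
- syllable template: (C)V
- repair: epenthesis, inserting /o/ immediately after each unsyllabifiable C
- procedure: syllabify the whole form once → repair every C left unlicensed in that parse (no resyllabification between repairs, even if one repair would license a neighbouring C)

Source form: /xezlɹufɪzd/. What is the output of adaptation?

The consonants /z/, /l/, /z/, /d/ cannot be parsed into a legal (C)V syllable (no codas are permitted; onsets are limited to one consonant).
Epenthesis after each stranded consonant: /z/ → /zo/, /l/ → /lo/, /z/ → /zo/, /d/ → /do/.

xezoloɹufɪzodo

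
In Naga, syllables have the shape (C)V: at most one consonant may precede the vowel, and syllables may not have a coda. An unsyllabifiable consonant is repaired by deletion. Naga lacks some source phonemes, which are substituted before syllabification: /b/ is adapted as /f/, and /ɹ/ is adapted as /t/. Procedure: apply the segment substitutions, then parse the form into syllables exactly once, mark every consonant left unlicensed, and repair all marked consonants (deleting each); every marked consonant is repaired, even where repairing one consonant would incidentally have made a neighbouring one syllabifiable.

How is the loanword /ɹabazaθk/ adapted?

Substitution: /ɹ/ → /t/, /b/ → /f/, giving /tafazaθk/.
Syllabifying with onset maximization leaves /θ/, /k/ stranded (no codas are permitted; onsets are limited to one consonant).
Each unlicensed consonant is deleted: /θ/, /k/.

tafaza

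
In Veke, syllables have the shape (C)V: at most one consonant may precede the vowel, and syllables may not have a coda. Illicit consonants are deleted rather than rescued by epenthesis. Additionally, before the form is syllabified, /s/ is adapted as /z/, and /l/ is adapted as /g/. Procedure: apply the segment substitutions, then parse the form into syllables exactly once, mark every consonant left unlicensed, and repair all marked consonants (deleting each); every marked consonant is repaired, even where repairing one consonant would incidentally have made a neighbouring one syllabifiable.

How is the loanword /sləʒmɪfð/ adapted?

Substitution: /s/ → /z/, /l/ → /g/, giving /zgəʒmɪfð/.
Under (C)V, the unsyllabifiable consonants are /z/, /ʒ/, /f/, /ð/ (no codas are permitted; onsets are limited to one consonant).
Deleting the stranded consonants removes /z/, /ʒ/, /f/, /ð/.

gəmɪ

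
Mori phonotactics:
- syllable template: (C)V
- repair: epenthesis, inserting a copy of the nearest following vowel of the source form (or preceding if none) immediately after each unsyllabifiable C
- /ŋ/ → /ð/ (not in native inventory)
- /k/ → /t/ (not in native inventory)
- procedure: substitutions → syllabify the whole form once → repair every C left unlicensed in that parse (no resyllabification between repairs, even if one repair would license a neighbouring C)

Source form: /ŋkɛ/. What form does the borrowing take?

Substitution: /ŋ/ → /ð/, /k/ → /t/, giving /ðtɛ/.
Syllabifying with onset maximization leaves /ð/ stranded (no codas are permitted; onsets are limited to one consonant).
Each unlicensed consonant becomes the onset of a new syllable: /ð/ → /ðɛ/.

ðɛtɛ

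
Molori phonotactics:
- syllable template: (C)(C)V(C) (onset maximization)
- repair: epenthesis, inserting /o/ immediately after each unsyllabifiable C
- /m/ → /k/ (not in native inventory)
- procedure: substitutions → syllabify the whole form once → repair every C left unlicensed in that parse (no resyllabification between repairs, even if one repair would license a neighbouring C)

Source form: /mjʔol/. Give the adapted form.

kojʔol

Substitution: /m/ → /k/, giving /kjʔol/.
Syllabifying with onset maximization leaves /k/ stranded (at most one coda consonant is licensed; onsets may contain at most 2 consonants).
Epenthesis after each stranded consonant: /k/ → /ko/.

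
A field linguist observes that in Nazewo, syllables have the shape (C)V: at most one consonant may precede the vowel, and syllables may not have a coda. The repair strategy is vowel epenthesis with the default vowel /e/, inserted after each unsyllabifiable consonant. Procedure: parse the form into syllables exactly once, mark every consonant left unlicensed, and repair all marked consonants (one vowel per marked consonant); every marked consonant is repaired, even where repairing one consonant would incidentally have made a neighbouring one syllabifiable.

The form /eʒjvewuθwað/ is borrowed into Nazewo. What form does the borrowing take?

eʒejevewuθewaðe

Syllabifying with onset maximization leaves /ʒ/, /j/, /θ/, /ð/ stranded (no codas are permitted; onsets are limited to one consonant).
Epenthesis after each stranded consonant: /ʒ/ → /ʒe/, /j/ → /je/, /θ/ → /θe/, /ð/ → /ðe/.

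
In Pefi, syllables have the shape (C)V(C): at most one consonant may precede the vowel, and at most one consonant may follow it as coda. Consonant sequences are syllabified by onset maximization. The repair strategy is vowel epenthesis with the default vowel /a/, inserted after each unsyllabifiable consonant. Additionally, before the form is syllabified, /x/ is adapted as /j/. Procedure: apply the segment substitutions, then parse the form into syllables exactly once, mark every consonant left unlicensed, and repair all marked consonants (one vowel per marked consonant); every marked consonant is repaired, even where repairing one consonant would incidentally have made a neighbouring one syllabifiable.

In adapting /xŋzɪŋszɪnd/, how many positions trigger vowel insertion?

After substitution the input is /jŋzɪŋszɪnd/.
The unsyllabifiable consonants are /j/, /ŋ/, /s/, /d/; each receives one epenthetic vowel.

4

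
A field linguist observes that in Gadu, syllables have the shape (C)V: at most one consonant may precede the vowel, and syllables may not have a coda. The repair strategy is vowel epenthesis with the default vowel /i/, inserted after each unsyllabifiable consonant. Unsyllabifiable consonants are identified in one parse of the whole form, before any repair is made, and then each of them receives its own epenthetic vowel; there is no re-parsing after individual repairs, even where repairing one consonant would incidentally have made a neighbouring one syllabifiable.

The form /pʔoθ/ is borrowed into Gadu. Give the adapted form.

Syllabifying with onset maximization leaves /p/, /θ/ stranded (no codas are permitted; onsets are limited to one consonant).
Inserting the epenthetic vowel yields /p/ → /pi/, /θ/ → /θi/.

piʔoθi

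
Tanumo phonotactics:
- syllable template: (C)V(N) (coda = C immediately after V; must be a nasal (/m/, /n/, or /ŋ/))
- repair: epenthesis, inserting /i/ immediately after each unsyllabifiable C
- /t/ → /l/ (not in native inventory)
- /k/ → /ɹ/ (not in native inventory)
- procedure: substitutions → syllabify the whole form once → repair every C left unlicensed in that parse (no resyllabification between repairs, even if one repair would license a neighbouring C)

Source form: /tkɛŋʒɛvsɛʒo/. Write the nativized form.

Substitution: /t/ → /l/, /k/ → /ɹ/, giving /lɹɛŋʒɛvsɛʒo/.
Syllabifying with onset maximization leaves /l/, /v/ stranded (only a nasal (/m/, /n/, or /ŋ/) is licensed in coda position; onsets are limited to one consonant).
Inserting the epenthetic vowel yields /l/ → /li/, /v/ → /vi/.

liɹɛŋʒɛvisɛʒo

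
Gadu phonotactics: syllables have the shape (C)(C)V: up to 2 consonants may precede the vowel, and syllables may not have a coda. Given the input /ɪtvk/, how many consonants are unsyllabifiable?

Syllabifying with onset maximization leaves /t/, /v/, /k/ stranded (no codas are permitted; onsets may contain at most 2 consonants).

3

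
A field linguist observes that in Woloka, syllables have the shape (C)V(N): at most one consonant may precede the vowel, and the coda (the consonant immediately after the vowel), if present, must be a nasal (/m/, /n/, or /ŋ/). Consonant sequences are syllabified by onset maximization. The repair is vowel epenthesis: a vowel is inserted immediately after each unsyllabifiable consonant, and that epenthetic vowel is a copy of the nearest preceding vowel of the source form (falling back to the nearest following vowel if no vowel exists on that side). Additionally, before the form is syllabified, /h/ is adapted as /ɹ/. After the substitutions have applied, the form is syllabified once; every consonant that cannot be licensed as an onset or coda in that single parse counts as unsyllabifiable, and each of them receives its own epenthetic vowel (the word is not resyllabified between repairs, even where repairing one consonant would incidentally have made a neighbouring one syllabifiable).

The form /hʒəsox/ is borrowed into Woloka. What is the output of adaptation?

Substitution: /h/ → /ɹ/, giving /ɹʒəsox/.
Under (C)V(N), the unsyllabifiable consonants are /ɹ/, /x/ (only a nasal (/m/, /n/, or /ŋ/) is licensed in coda position; onsets are limited to one consonant).
Epenthesis after each stranded consonant: /ɹ/ → /ɹə/, /x/ → /xo/.

ɹəʒəsoxo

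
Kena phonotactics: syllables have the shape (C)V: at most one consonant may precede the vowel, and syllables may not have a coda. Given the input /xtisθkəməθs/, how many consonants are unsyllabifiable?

5

Under (C)V, the unsyllabifiable consonants are /x/, /s/, /θ/, /θ/, /s/ (no codas are permitted; onsets are limited to one consonant).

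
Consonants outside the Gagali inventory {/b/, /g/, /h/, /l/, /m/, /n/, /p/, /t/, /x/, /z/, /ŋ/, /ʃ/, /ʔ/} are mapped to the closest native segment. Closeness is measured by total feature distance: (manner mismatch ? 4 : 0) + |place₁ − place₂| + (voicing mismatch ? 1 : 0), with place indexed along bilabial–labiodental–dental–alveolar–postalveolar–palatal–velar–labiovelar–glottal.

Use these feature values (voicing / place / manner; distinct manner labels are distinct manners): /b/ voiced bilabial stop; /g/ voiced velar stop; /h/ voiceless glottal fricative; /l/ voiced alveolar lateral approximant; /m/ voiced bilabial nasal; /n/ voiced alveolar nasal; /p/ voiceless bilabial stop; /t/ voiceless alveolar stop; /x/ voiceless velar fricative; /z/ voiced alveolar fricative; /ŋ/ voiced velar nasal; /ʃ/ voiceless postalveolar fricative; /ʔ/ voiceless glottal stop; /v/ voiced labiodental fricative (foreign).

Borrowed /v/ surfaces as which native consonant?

z

/z/ is closest: same manner (fricative), place distance 2 (labiodental→alveolar), same voicing; total 2. Next closest is /ʃ/ at distance 4.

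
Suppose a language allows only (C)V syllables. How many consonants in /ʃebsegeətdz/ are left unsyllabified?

4

The consonants /b/, /t/, /d/, /z/ cannot be parsed into a legal (C)V syllable (no codas are permitted; onsets are limited to one consonant).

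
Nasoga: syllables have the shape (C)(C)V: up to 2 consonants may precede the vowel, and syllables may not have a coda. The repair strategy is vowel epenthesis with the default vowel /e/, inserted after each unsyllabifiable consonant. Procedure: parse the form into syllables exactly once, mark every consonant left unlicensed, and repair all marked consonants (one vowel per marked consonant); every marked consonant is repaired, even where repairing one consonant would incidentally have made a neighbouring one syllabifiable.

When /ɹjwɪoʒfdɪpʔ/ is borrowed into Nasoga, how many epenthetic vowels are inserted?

4

The unsyllabifiable consonants are /ɹ/, /ʒ/, /p/, /ʔ/; each receives one epenthetic vowel.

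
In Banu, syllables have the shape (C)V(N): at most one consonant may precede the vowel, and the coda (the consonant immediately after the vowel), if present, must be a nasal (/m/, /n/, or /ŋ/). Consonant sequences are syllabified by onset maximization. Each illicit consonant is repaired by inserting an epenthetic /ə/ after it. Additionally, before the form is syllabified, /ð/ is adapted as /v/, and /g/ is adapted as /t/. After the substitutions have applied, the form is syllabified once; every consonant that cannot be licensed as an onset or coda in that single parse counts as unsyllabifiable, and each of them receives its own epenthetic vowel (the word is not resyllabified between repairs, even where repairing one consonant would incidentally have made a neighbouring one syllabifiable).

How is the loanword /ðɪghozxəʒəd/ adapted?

Substitution: /ð/ → /v/, /g/ → /t/, giving /vɪthozxəʒəd/.
Under (C)V(N), the unsyllabifiable consonants are /t/, /z/, /d/ (only a nasal (/m/, /n/, or /ŋ/) is licensed in coda position; onsets are limited to one consonant).
Epenthesis after each stranded consonant: /t/ → /tə/, /z/ → /zə/, /d/ → /də/.

vɪtəhozəxəʒədə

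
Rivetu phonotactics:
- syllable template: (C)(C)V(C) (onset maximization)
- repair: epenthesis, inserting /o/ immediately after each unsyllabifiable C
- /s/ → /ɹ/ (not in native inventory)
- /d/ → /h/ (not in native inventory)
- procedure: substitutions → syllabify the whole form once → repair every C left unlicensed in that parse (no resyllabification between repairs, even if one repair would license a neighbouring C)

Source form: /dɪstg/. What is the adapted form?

Substitution: /d/ → /h/, /s/ → /ɹ/, giving /hɪɹtg/.
Syllabifying with onset maximization leaves /t/, /g/ stranded (at most one coda consonant is licensed; onsets may contain at most 2 consonants).
Inserting the epenthetic vowel yields /t/ → /to/, /g/ → /go/.

hɪɹtogo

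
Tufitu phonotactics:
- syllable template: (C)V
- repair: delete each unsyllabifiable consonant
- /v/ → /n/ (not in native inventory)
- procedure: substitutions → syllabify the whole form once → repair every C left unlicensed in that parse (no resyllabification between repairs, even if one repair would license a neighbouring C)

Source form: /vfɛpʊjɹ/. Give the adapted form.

fɛpʊ

Substitution: /v/ → /n/, giving /nfɛpʊjɹ/.
Under (C)V, the unsyllabifiable consonants are /n/, /j/, /ɹ/ (no codas are permitted; onsets are limited to one consonant).
Deletion applies to /n/, /j/, /ɹ/.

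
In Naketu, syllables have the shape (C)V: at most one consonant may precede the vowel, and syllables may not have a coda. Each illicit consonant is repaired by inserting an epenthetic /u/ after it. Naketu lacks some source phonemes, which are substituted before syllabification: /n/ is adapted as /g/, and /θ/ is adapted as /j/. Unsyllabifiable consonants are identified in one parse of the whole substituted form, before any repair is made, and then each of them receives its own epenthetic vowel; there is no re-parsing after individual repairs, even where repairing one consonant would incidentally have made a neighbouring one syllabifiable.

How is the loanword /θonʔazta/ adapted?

joguʔazuta

Substitution: /θ/ → /j/, /n/ → /g/, giving /jogʔazta/.
Under (C)V, the unsyllabifiable consonants are /g/, /z/ (no codas are permitted; onsets are limited to one consonant).
Epenthesis after each stranded consonant: /g/ → /gu/, /z/ → /zu/.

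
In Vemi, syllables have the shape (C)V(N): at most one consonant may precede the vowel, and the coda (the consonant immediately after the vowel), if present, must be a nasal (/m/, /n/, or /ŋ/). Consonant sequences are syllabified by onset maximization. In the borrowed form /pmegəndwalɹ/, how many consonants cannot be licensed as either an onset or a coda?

4

Under (C)V(N), the unsyllabifiable consonants are /p/, /d/, /l/, /ɹ/ (only a nasal (/m/, /n/, or /ŋ/) is licensed in coda position; onsets are limited to one consonant).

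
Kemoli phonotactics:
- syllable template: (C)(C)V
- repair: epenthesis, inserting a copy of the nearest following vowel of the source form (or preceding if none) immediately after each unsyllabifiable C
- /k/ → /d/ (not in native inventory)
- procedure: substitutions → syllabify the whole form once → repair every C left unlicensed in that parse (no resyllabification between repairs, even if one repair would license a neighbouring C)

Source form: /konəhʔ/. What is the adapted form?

donəhəʔə

Substitution: /k/ → /d/, giving /donəhʔ/.
The consonants /h/, /ʔ/ cannot be parsed into a legal (C)(C)V syllable (no codas are permitted; onsets may contain at most 2 consonants).
Each unlicensed consonant becomes the onset of a new syllable: /h/ → /hə/, /ʔ/ → /ʔə/.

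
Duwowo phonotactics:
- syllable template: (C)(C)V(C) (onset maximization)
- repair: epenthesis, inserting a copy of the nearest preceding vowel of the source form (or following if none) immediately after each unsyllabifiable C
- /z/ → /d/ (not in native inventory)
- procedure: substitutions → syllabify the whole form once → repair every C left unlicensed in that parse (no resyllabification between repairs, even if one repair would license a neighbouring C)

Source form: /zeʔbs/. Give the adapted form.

deʔbese

Substitution: /z/ → /d/, giving /deʔbs/.
Syllabifying with onset maximization leaves /b/, /s/ stranded (at most one coda consonant is licensed; onsets may contain at most 2 consonants).
Inserting the epenthetic vowel yields /b/ → /be/, /s/ → /se/.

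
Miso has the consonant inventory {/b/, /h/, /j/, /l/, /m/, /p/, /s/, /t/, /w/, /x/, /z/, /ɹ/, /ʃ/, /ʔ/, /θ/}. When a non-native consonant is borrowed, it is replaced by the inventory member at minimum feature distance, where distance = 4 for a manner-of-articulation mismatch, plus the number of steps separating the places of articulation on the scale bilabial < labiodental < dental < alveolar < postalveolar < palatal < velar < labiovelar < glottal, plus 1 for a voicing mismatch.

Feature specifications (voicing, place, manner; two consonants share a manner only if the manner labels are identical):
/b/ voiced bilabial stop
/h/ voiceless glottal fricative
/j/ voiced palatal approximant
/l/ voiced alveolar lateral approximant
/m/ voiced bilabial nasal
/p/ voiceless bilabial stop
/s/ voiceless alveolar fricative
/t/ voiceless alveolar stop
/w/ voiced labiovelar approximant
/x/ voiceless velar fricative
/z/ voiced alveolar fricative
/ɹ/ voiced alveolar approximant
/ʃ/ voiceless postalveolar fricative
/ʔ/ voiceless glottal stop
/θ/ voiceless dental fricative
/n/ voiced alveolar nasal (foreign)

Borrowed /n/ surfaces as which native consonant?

/m/ is closest: same manner (nasal), place distance 3 (alveolar→bilabial), same voicing; total 3. Next closest is /l/ at distance 4.

m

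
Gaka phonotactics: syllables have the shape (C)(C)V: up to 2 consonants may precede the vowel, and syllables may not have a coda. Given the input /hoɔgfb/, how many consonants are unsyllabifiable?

3

Under (C)(C)V, the unsyllabifiable consonants are /g/, /f/, /b/ (no codas are permitted; onsets may contain at most 2 consonants).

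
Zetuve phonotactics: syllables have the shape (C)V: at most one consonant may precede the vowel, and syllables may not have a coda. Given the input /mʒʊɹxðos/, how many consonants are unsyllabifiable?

Under (C)V, the unsyllabifiable consonants are /m/, /ɹ/, /x/, /s/ (no codas are permitted; onsets are limited to one consonant).

4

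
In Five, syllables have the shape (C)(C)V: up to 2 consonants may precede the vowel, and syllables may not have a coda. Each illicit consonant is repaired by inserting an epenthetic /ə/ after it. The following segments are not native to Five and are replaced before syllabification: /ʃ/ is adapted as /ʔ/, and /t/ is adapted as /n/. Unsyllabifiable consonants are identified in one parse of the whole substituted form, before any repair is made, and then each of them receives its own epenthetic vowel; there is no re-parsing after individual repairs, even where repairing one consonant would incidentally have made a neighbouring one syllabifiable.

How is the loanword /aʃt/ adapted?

aʔənə

Substitution: /ʃ/ → /ʔ/, /t/ → /n/, giving /aʔn/.
Under (C)(C)V, the unsyllabifiable consonants are /ʔ/, /n/ (no codas are permitted; onsets may contain at most 2 consonants).
Epenthesis after each stranded consonant: /ʔ/ → /ʔə/, /n/ → /nə/.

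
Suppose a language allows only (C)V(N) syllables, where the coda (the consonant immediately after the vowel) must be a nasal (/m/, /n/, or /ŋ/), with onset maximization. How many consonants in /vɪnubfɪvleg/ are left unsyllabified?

The consonants /b/, /v/, /g/ cannot be parsed into a legal (C)V(N) syllable (only a nasal (/m/, /n/, or /ŋ/) is licensed in coda position; onsets are limited to one consonant).

3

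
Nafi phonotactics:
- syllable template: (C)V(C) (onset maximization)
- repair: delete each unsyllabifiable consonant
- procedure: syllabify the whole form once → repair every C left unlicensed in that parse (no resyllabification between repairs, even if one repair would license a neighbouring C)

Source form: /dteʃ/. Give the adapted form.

teʃ

Syllabifying with onset maximization leaves /d/ stranded (at most one coda consonant is licensed; onsets are limited to one consonant).
Deleting the stranded consonants removes /d/.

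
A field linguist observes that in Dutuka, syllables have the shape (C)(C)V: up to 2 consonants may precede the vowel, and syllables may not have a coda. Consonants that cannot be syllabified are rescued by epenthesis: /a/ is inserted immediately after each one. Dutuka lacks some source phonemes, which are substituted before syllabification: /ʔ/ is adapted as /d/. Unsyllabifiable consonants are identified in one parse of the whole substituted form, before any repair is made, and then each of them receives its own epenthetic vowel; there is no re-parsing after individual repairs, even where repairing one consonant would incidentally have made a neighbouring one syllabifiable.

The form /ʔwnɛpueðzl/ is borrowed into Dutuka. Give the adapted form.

dawnɛpueðazala

Substitution: /ʔ/ → /d/, giving /dwnɛpueðzl/.
Under (C)(C)V, the unsyllabifiable consonants are /d/, /ð/, /z/, /l/ (no codas are permitted; onsets may contain at most 2 consonants).
Epenthesis after each stranded consonant: /d/ → /da/, /ð/ → /ða/, /z/ → /za/, /l/ → /la/.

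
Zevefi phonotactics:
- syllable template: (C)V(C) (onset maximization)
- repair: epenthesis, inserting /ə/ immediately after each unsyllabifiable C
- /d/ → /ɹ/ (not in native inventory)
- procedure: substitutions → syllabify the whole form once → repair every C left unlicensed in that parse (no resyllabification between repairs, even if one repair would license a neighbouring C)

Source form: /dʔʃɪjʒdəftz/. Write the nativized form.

Substitution: /d/ → /ɹ/, giving /ɹʔʃɪjʒɹəftz/.
Syllabifying with onset maximization leaves /ɹ/, /ʔ/, /ʒ/, /t/, /z/ stranded (at most one coda consonant is licensed; onsets are limited to one consonant).
Each unlicensed consonant becomes the onset of a new syllable: /ɹ/ → /ɹə/, /ʔ/ → /ʔə/, /ʒ/ → /ʒə/, /t/ → /tə/, /z/ → /zə/.

ɹəʔəʃɪjʒəɹəftəzə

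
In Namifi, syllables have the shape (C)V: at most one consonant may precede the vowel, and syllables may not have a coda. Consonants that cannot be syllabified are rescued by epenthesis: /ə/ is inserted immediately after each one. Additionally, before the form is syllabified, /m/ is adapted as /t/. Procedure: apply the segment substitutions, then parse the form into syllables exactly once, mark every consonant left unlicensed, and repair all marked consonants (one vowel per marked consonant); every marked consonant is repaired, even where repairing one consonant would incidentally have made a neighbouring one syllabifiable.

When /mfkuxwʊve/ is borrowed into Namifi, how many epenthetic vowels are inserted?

After substitution the input is /tfkuxwʊve/.
The unsyllabifiable consonants are /t/, /f/, /x/; each receives one epenthetic vowel.

3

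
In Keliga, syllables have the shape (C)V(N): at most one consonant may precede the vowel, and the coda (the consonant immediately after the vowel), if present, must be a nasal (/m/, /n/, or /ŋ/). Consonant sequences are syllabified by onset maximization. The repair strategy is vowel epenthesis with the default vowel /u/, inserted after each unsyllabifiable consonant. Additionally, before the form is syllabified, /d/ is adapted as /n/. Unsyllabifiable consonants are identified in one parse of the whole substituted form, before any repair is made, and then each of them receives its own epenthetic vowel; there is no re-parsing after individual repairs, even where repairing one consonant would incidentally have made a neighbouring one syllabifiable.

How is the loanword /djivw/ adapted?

Substitution: /d/ → /n/, giving /njivw/.
Under (C)V(N), the unsyllabifiable consonants are /n/, /v/, /w/ (only a nasal (/m/, /n/, or /ŋ/) is licensed in coda position; onsets are limited to one consonant).
Epenthesis after each stranded consonant: /n/ → /nu/, /v/ → /vu/, /w/ → /wu/.

nujivuwu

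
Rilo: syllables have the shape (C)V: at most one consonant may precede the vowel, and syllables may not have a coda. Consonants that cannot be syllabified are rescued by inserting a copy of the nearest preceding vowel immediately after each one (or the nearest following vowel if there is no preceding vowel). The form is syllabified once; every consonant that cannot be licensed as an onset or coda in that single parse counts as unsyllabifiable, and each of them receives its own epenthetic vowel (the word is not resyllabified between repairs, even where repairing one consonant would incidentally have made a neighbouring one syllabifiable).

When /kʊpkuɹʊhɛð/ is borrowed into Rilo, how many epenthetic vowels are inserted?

2

The unsyllabifiable consonants are /p/, /ð/; each receives one epenthetic vowel.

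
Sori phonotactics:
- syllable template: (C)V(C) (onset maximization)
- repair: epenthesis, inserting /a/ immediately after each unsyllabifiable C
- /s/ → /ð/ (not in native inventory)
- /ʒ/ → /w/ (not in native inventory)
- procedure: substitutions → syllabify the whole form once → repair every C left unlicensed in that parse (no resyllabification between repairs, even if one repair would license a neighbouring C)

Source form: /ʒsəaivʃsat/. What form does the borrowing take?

waðəaivʃaðat

Substitution: /ʒ/ → /w/, /s/ → /ð/, giving /wðəaivʃðat/.
The consonants /w/, /ʃ/ cannot be parsed into a legal (C)V(C) syllable (at most one coda consonant is licensed; onsets are limited to one consonant).
Epenthesis after each stranded consonant: /w/ → /wa/, /ʃ/ → /ʃa/.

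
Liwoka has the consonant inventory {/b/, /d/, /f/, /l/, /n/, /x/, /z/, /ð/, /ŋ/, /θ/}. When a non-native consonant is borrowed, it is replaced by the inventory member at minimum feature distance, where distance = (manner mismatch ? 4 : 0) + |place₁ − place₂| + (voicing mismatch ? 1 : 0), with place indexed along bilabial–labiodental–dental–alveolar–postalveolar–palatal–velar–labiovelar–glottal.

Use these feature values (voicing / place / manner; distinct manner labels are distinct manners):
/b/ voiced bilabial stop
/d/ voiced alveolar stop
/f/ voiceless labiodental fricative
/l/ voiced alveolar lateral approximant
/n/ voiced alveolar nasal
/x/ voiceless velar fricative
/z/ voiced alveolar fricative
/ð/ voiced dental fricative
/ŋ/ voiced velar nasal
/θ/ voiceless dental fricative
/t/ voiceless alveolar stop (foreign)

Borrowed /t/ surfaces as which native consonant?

/d/ is closest: same manner (stop), place distance 0 (alveolar→alveolar), voicing differs (+1); total 1. Next closest is /b/ at distance 4.

d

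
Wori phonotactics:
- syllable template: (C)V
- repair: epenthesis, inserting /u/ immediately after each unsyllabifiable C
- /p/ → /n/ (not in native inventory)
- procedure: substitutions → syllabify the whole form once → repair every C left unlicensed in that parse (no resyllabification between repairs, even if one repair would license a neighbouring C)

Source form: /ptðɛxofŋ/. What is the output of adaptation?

nutuðɛxofuŋu

Substitution: /p/ → /n/, giving /ntðɛxofŋ/.
Syllabifying with onset maximization leaves /n/, /t/, /f/, /ŋ/ stranded (no codas are permitted; onsets are limited to one consonant).
Inserting the epenthetic vowel yields /n/ → /nu/, /t/ → /tu/, /f/ → /fu/, /ŋ/ → /ŋu/.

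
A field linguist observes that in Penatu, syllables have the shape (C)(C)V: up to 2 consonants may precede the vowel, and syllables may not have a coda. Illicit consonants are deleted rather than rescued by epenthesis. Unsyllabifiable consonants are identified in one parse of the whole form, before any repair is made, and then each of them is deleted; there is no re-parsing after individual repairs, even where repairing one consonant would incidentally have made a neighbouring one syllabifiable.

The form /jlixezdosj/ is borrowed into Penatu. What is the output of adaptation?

Under (C)(C)V, the unsyllabifiable consonants are /s/, /j/ (no codas are permitted; onsets may contain at most 2 consonants).
Each unlicensed consonant is deleted: /s/, /j/.

jlixezdo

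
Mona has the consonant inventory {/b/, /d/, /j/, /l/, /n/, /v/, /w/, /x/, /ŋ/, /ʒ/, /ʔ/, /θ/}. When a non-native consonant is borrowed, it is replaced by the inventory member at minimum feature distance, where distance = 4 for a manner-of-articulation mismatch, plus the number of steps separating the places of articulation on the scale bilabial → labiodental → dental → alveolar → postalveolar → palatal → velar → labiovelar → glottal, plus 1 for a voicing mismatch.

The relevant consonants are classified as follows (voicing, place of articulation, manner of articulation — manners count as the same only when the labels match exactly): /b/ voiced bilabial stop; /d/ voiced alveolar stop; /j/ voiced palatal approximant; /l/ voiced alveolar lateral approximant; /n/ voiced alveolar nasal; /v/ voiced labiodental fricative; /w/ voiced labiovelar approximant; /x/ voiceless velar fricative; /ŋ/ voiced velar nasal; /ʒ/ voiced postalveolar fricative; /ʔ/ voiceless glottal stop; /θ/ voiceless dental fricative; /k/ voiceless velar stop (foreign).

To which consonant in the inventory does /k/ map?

/ʔ/ is closest: same manner (stop), place distance 2 (velar→glottal), same voicing; total 2. Next closest is /d/ at distance 4.

ʔ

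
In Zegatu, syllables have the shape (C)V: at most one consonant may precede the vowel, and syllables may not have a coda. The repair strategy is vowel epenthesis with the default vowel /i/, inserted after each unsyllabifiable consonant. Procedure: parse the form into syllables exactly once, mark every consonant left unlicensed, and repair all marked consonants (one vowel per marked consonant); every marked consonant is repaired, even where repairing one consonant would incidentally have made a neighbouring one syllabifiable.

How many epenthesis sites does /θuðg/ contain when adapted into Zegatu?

2

The unsyllabifiable consonants are /ð/, /g/; each receives one epenthetic vowel.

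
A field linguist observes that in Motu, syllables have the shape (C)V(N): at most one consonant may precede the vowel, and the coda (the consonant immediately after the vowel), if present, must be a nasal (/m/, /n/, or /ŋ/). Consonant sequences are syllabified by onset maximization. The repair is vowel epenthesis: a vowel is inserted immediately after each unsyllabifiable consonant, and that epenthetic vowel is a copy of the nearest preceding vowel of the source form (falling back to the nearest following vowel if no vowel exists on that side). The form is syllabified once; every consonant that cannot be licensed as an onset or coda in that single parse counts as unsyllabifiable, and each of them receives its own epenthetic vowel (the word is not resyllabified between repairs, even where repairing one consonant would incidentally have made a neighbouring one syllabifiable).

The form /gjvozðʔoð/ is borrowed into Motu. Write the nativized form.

gojovozoðoʔoðo

The consonants /g/, /j/, /z/, /ð/, /ð/ cannot be parsed into a legal (C)V(N) syllable (only a nasal (/m/, /n/, or /ŋ/) is licensed in coda position; onsets are limited to one consonant).
Inserting the epenthetic vowel yields /g/ → /go/, /j/ → /jo/, /z/ → /zo/, /ð/ → /ðo/, /ð/ → /ðo/.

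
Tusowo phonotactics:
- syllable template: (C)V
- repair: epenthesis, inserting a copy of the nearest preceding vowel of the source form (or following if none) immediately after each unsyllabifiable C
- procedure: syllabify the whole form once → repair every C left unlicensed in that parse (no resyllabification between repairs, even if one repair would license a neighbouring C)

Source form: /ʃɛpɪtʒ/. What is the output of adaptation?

ʃɛpɪtɪʒɪ

Under (C)V, the unsyllabifiable consonants are /t/, /ʒ/ (no codas are permitted; onsets are limited to one consonant).
Each unlicensed consonant becomes the onset of a new syllable: /t/ → /tɪ/, /ʒ/ → /ʒɪ/.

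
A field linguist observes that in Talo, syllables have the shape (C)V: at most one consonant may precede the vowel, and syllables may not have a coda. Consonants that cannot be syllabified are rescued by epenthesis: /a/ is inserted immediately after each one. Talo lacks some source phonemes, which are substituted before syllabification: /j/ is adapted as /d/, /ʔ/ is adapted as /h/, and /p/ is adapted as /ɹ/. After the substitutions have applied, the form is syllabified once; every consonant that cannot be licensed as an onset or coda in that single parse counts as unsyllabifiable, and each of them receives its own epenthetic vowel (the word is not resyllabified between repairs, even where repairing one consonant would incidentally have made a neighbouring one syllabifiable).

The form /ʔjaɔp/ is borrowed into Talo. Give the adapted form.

Substitution: /ʔ/ → /h/, /j/ → /d/, /p/ → /ɹ/, giving /hdaɔɹ/.
Syllabifying with onset maximization leaves /h/, /ɹ/ stranded (no codas are permitted; onsets are limited to one consonant).
Each unlicensed consonant becomes the onset of a new syllable: /h/ → /ha/, /ɹ/ → /ɹa/.

hadaɔɹa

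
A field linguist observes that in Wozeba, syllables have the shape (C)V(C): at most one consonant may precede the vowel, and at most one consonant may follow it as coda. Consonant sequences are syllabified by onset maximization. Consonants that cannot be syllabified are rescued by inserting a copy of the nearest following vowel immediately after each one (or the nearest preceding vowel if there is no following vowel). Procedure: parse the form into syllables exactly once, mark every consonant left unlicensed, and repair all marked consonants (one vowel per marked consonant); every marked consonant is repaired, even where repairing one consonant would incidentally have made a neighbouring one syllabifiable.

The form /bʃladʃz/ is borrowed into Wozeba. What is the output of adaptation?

baʃaladʃaza

Under (C)V(C), the unsyllabifiable consonants are /b/, /ʃ/, /ʃ/, /z/ (at most one coda consonant is licensed; onsets are limited to one consonant).
Each unlicensed consonant becomes the onset of a new syllable: /b/ → /ba/, /ʃ/ → /ʃa/, /ʃ/ → /ʃa/, /z/ → /za/.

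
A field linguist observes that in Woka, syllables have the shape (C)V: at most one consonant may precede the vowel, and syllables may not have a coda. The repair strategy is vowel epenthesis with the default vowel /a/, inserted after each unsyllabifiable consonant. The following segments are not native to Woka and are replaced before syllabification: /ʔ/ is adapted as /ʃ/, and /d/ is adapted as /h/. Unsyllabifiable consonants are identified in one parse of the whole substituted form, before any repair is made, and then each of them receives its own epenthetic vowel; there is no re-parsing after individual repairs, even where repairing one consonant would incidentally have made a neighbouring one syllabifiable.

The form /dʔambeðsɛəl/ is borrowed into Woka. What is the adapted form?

Substitution: /d/ → /h/, /ʔ/ → /ʃ/, giving /hʃambeðsɛəl/.
The consonants /h/, /m/, /ð/, /l/ cannot be parsed into a legal (C)V syllable (no codas are permitted; onsets are limited to one consonant).
Inserting the epenthetic vowel yields /h/ → /ha/, /m/ → /ma/, /ð/ → /ða/, /l/ → /la/.

haʃamabeðasɛəla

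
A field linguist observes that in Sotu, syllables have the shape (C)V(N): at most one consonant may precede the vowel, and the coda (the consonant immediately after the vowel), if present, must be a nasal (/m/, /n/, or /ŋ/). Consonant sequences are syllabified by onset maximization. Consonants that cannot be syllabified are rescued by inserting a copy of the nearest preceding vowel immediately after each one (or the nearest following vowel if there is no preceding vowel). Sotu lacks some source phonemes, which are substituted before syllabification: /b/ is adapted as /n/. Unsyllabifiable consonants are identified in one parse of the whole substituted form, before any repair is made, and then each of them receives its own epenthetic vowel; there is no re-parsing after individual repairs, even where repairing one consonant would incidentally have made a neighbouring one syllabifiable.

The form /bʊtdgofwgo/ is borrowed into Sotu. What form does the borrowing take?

nʊtʊdʊgofowogo

Substitution: /b/ → /n/, giving /nʊtdgofwgo/.
Under (C)V(N), the unsyllabifiable consonants are /t/, /d/, /f/, /w/ (only a nasal (/m/, /n/, or /ŋ/) is licensed in coda position; onsets are limited to one consonant).
Epenthesis after each stranded consonant: /t/ → /tʊ/, /d/ → /dʊ/, /f/ → /fo/, /w/ → /wo/.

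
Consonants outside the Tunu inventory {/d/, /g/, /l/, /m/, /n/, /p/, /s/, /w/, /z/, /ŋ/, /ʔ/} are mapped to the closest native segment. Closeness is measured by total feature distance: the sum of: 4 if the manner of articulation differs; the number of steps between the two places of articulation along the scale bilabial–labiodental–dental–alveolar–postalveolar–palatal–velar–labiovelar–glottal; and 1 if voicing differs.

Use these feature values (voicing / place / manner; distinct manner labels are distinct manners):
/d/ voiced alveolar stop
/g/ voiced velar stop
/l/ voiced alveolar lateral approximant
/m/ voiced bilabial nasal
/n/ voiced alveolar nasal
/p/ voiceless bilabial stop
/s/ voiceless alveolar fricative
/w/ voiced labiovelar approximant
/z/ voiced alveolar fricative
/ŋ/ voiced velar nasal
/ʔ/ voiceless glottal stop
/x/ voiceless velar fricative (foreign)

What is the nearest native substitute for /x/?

/s/ is closest: same manner (fricative), place distance 3 (velar→alveolar), same voicing; total 3. Next closest is /z/ at distance 4.

s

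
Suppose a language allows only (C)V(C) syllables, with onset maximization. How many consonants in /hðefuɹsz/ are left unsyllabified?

3

Syllabifying with onset maximization leaves /h/, /s/, /z/ stranded (at most one coda consonant is licensed; onsets are limited to one consonant).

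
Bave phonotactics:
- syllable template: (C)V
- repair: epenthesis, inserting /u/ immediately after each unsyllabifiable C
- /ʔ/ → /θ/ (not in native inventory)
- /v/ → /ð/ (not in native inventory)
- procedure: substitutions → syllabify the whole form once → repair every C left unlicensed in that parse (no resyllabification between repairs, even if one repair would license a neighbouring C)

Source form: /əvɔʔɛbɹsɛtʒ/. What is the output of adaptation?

əðɔθɛbuɹusɛtuʒu

Substitution: /v/ → /ð/, /ʔ/ → /θ/, giving /əðɔθɛbɹsɛtʒ/.
Under (C)V, the unsyllabifiable consonants are /b/, /ɹ/, /t/, /ʒ/ (no codas are permitted; onsets are limited to one consonant).
Epenthesis after each stranded consonant: /b/ → /bu/, /ɹ/ → /ɹu/, /t/ → /tu/, /ʒ/ → /ʒu/.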